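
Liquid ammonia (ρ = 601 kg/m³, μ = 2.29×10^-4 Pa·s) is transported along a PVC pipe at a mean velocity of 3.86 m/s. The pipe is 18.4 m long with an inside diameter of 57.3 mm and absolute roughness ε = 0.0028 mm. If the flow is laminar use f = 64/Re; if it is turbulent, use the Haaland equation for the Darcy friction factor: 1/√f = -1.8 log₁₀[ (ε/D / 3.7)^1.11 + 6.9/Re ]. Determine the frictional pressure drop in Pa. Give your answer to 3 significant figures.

Reynolds number Re = ρVD/μ = 601 · 3.86 · 0.0573 / 0.000229 = 5.805e+05.
Re > 4000 → turbulent. Relative roughness ε/D = 2.8e-06/0.0573 = 4.89e-05. Haaland: 1/√f = -1.8 log₁₀[(4.89e-05/3.7)^1.11 + 6.9/5.805e+05] = -1.8 log₁₀[3.84e-06 + 1.19e-05] = 8.646, so f = 0.01338.
Darcy-Weisbach: ΔP = f(L/D)(ρV²/2) = 0.01338·(18.4/0.0573)·(601·3.86²/2) = 0.01338·321.1·4477 = 1.923e+04 Pa.

ΔP ≈ 19200 Pa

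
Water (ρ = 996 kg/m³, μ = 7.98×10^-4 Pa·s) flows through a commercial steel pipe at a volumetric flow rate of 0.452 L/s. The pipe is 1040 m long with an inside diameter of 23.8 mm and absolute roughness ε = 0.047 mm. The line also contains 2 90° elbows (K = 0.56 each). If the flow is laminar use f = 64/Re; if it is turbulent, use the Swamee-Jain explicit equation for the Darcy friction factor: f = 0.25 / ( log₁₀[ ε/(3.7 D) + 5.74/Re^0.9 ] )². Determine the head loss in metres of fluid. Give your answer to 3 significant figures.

Q = 0.452 L/s = 0.452/1000 = 0.000452 m³/s.
Cross-sectional area A = πD²/4 = π(0.0238)²/4 = 0.0004449 m²; mean velocity V = Q/A = 0.000452/0.0004449 = 1.016 m/s.
Reynolds number Re = ρVD/μ = 996 · 1.016 · 0.0238 / 0.000798 = 3.018e+04.
Re > 4000 → turbulent. Relative roughness ε/D = 4.7e-05/0.0238 = 0.00197. Swamee-Jain: f = 0.25/(log₁₀[0.00197/3.7 + 5.74/3.018e+04^0.9])² = 0.25/(log₁₀[0.000534 + 0.000534])² = 0.25/(-2.972)² = 0.02831.
Total minor-loss coefficient ΣK = 2·0.56 = 1.12.
ΔP = [f·L/D + ΣK]·(ρV²/2) = [0.02831·1040/0.0238 + 1.12]·(996·1.016²/2) = [1237 + 1.12]·514.1 = 6.365e+05 Pa.
Head loss h_f = ΔP/(ρg) = 6.365e+05/(996·9.81) = 65.1 m.

h_f ≈ 65.1 m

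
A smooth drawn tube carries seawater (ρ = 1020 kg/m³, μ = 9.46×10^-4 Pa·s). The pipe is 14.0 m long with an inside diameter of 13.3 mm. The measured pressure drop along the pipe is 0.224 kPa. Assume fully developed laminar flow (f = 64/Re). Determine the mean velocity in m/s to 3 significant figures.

V ≈ 0.0935 m/s

For laminar flow, f = 64/Re with Re = ρVD/μ, so Darcy-Weisbach reduces to ΔP = 32μLV/D². Solving for V: V = ΔP·D²/(32μL) = 224·(0.0133)²/(32·0.000946·14) = 0.09349 m/s.
Check: Re = ρVD/μ = 1020·0.09349·0.0133/0.000946 = 1341 < 2300, so the laminar assumption holds.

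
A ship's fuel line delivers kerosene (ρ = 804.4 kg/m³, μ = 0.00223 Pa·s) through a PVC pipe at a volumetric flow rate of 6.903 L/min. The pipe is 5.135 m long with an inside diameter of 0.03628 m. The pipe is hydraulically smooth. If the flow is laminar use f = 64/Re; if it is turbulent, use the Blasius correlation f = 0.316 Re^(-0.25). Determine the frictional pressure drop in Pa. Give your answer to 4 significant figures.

ΔP ≈ 30.98 Pa

Q = 6.903 L/min = 6.903/60000 = 0.000115 m³/s.
Cross-sectional area A = πD²/4 = π(0.03628)²/4 = 0.001034 m²; mean velocity V = Q/A = 0.000115/0.001034 = 0.1113 m/s.
Reynolds number Re = ρVD/μ = 804.4 · 0.1113 · 0.03628 / 0.00223 = 1456.
Re < 2300 → laminar flow, so f = 64/Re = 64/1456 = 0.04394 (the turbulent correlation is not needed).
Darcy-Weisbach: ΔP = f(L/D)(ρV²/2) = 0.04394·(5.135/0.03628)·(804.4·0.1113²/2) = 0.04394·141.5·4.982 = 30.98 Pa.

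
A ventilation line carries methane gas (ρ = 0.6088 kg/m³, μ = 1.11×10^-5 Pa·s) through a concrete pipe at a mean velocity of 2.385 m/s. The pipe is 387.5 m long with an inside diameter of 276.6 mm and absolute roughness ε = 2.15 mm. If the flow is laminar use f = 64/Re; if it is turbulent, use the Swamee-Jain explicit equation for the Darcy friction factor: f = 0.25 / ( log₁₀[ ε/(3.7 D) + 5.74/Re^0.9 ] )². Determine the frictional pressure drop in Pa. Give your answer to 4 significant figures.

ΔP ≈ 90.21 Pa

Reynolds number Re = ρVD/μ = 0.6088 · 2.385 · 0.2766 / 1.11e-05 = 3.618e+04.
Re > 4000 → turbulent. Relative roughness ε/D = 0.00215/0.2766 = 0.00777. Swamee-Jain: f = 0.25/(log₁₀[0.00777/3.7 + 5.74/3.618e+04^0.9])² = 0.25/(log₁₀[0.0021 + 0.000453])² = 0.25/(-2.593)² = 0.03719.
Darcy-Weisbach: ΔP = f(L/D)(ρV²/2) = 0.03719·(387.5/0.2766)·(0.6088·2.385²/2) = 0.03719·1401·1.731 = 90.21 Pa.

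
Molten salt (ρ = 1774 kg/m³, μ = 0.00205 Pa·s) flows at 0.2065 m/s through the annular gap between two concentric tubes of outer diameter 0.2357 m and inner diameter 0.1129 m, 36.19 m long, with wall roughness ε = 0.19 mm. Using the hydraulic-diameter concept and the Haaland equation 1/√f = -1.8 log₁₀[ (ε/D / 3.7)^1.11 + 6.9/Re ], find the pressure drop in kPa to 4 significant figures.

Hydraulic diameter D_h = 4A/P = D_o - D_i = 0.2357 - 0.1129 = 0.1228 m.
Re = ρVD_h/μ = 1774·0.2065·0.1228/0.00205 = 2.194e+04.
ε/D_h = 0.00019/0.1228 = 0.00155; Haaland gives 1/√f = -1.8 log₁₀[0.000178+0.000314] = 5.954, so f = 0.02821.
ΔP = f(L/D_h)(ρV²/2) = 0.02821·36.19/0.1228·37.82 = 314.4 Pa.
ΔP = 0.3144 kPa.

ΔP ≈ 0.3144 kPa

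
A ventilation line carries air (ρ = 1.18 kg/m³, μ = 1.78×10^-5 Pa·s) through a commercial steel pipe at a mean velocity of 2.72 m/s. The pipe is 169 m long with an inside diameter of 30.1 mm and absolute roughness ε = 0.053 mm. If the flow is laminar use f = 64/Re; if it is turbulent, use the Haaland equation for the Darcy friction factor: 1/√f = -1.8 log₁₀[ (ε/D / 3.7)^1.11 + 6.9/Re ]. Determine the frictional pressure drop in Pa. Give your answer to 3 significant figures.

Reynolds number Re = ρVD/μ = 1.18 · 2.72 · 0.0301 / 1.78e-05 = 5427.
Re > 4000 → turbulent. Relative roughness ε/D = 5.3e-05/0.0301 = 0.00176. Haaland: 1/√f = -1.8 log₁₀[(0.00176/3.7)^1.11 + 6.9/5427] = -1.8 log₁₀[0.000205 + 0.00127] = 5.095, so f = 0.03852.
Darcy-Weisbach: ΔP = f(L/D)(ρV²/2) = 0.03852·(169/0.0301)·(1.18·2.72²/2) = 0.03852·5615·4.365 = 944 Pa.

ΔP ≈ 944 Pa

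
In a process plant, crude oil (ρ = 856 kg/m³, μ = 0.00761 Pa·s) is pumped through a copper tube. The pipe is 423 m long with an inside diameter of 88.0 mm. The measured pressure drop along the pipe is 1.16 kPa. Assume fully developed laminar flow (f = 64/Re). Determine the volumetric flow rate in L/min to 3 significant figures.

For laminar flow, f = 64/Re with Re = ρVD/μ, so Darcy-Weisbach reduces to ΔP = 32μLV/D². Solving for V: V = ΔP·D²/(32μL) = 1160·(0.088)²/(32·0.00761·423) = 0.08721 m/s.
Check: Re = ρVD/μ = 856·0.08721·0.088/0.00761 = 863.2 < 2300, so the laminar assumption holds.
Q = V·A = 0.08721·(π/4·0.088²) = 0.0005304 m³/s = 31.8 L/min.

Q ≈ 31.8 L/min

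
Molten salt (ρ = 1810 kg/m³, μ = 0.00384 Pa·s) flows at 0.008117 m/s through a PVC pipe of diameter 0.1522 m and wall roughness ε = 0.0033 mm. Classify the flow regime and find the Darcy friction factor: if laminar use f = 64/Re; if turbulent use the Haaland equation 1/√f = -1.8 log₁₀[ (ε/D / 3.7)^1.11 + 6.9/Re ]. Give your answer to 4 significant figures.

Re = ρVD/μ = 1810·0.008117·0.1522/0.00384 = 582.3.
Re < 2300 → laminar, so f = 64/Re = 0.1099 (roughness is irrelevant in laminar flow).

f ≈ 0.1099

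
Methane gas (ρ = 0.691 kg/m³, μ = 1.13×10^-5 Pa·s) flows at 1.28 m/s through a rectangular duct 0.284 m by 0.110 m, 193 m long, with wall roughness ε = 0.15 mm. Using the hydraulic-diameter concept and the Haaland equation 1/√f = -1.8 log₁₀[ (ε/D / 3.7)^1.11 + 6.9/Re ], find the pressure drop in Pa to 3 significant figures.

Hydraulic diameter D_h = 4A/P = 4·(0.284·0.11)/(2·(0.284+0.11)) = 0.125/0.788 = 0.1586 m.
Re = ρVD_h/μ = 0.691·1.28·0.1586/1.13e-05 = 1.241e+04.
ε/D_h = 0.00015/0.1586 = 0.000946; Haaland gives 1/√f = -1.8 log₁₀[0.000103+0.000556] = 5.726, so f = 0.0305.
ΔP = f(L/D_h)(ρV²/2) = 0.0305·193/0.1586·0.5661 = 21.01 Pa.

ΔP ≈ 21.0 Pa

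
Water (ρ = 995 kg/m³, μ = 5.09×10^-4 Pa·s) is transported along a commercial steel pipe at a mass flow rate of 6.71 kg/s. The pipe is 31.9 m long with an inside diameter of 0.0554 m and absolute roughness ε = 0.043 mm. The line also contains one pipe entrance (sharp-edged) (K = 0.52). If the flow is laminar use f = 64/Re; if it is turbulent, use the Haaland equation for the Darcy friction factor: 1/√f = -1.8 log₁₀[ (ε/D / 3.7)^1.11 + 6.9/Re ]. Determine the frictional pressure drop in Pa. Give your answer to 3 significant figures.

ΔP ≈ 45800 Pa

A = πD²/4 = π(0.0554)²/4 = 0.002411 m²; mean velocity V = ṁ/(ρA) = 6.71/(995 · 0.002411) = 2.798 m/s.
Reynolds number Re = ρVD/μ = 995 · 2.798 · 0.0554 / 0.000509 = 3.03e+05.
Re > 4000 → turbulent. Relative roughness ε/D = 4.3e-05/0.0554 = 0.000776. Haaland: 1/√f = -1.8 log₁₀[(0.000776/3.7)^1.11 + 6.9/3.03e+05] = -1.8 log₁₀[8.26e-05 + 2.28e-05] = 7.159, so f = 0.01951.
Total minor-loss coefficient ΣK = 1·0.52 = 0.52.
ΔP = [f·L/D + ΣK]·(ρV²/2) = [0.01951·31.9/0.0554 + 0.52]·(995·2.798²/2) = [11.24 + 0.52]·3894 = 4.577e+04 Pa.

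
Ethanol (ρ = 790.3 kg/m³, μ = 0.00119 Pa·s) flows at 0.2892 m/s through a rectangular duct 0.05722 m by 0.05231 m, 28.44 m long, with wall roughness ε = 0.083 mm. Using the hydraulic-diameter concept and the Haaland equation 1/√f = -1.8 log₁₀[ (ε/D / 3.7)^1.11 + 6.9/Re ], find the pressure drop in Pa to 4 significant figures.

Hydraulic diameter D_h = 4A/P = 4·(0.05722·0.05231)/(2·(0.05722+0.05231)) = 0.01197/0.2191 = 0.05465 m.
Re = ρVD_h/μ = 790.3·0.2892·0.05465/0.00119 = 1.05e+04.
ε/D_h = 8.3e-05/0.05465 = 0.00152; Haaland gives 1/√f = -1.8 log₁₀[0.000174+0.000657] = 5.544, so f = 0.03253.
ΔP = f(L/D_h)(ρV²/2) = 0.03253·28.44/0.05465·33.05 = 559.4 Pa.

ΔP ≈ 559.4 Pa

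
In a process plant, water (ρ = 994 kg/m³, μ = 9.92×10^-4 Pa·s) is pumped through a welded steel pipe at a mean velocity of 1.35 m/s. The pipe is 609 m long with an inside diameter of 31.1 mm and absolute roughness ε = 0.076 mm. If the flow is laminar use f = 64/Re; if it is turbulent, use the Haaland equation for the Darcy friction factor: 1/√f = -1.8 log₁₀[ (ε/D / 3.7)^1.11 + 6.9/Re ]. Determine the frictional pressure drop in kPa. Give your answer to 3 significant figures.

ΔP ≈ 491 kPa

Reynolds number Re = ρVD/μ = 994 · 1.35 · 0.0311 / 0.000992 = 4.207e+04.
Re > 4000 → turbulent. Relative roughness ε/D = 7.6e-05/0.0311 = 0.00244. Haaland: 1/√f = -1.8 log₁₀[(0.00244/3.7)^1.11 + 6.9/4.207e+04] = -1.8 log₁₀[0.000295 + 0.000164] = 6.008, so f = 0.0277.
Darcy-Weisbach: ΔP = f(L/D)(ρV²/2) = 0.0277·(609/0.0311)·(994·1.35²/2) = 0.0277·1.958e+04·905.8 = 4.913e+05 Pa.
ΔP = 4.913e+05 Pa = 491 kPa.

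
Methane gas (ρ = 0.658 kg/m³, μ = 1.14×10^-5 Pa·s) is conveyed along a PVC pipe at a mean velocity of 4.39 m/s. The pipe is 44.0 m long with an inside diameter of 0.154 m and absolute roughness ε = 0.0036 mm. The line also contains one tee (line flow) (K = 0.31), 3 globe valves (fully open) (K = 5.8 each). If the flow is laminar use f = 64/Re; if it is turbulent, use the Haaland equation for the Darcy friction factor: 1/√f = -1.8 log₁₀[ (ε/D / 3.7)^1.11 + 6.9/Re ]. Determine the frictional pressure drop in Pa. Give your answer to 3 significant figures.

Reynolds number Re = ρVD/μ = 0.658 · 4.39 · 0.154 / 1.14e-05 = 3.902e+04.
Re > 4000 → turbulent. Relative roughness ε/D = 3.6e-06/0.154 = 2.34e-05. Haaland: 1/√f = -1.8 log₁₀[(2.34e-05/3.7)^1.11 + 6.9/3.902e+04] = -1.8 log₁₀[1.69e-06 + 0.000177] = 6.747, so f = 0.02197.
Total minor-loss coefficient ΣK = 1·0.31 + 3·5.8 = 17.7.
ΔP = [f·L/D + ΣK]·(ρV²/2) = [0.02197·44/0.154 + 17.7]·(0.658·4.39²/2) = [6.276 + 17.7]·6.341 = 152.1 Pa.

ΔP ≈ 152 Pa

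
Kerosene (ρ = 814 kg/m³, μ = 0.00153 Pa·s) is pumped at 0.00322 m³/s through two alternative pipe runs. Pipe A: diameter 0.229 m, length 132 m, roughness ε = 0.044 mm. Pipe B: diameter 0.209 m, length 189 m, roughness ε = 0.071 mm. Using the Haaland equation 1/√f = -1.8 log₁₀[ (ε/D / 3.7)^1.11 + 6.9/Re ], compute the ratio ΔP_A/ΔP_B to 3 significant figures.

ΔP_A/ΔP_B ≈ 0.450

Pipe A: V = Q/A = 0.00322/0.04119 = 0.07818 m/s; Re = 9525; ε/D = 0.000192; Haaland → f = 0.03151; ΔP_A = f(L/D)(ρV²/2) = 45.18 Pa.
Pipe B: V = Q/A = 0.00322/0.03431 = 0.09386 m/s; Re = 1.044e+04; ε/D = 0.00034; Haaland → f = 0.03094; ΔP_B = f(L/D)(ρV²/2) = 100.3 Pa.
ΔP_A/ΔP_B = 45.18/100.3 = 0.450.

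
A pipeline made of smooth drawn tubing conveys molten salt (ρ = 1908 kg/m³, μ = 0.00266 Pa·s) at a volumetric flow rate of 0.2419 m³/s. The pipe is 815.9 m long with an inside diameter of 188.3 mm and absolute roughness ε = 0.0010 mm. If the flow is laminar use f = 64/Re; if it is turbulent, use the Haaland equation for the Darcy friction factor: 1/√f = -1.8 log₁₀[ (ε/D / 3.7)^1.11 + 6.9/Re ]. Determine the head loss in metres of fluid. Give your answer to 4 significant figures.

Cross-sectional area A = πD²/4 = π(0.1883)²/4 = 0.02785 m²; mean velocity V = Q/A = 0.2419/0.02785 = 8.687 m/s.
Reynolds number Re = ρVD/μ = 1908 · 8.687 · 0.1883 / 0.00266 = 1.173e+06.
Re > 4000 → turbulent. Relative roughness ε/D = 1e-06/0.1883 = 5.31e-06. Haaland: 1/√f = -1.8 log₁₀[(5.31e-06/3.7)^1.11 + 6.9/1.173e+06] = -1.8 log₁₀[3.27e-07 + 5.88e-06] = 9.373, so f = 0.01138.
Darcy-Weisbach: ΔP = f(L/D)(ρV²/2) = 0.01138·(815.9/0.1883)·(1908·8.687²/2) = 0.01138·4333·7.198e+04 = 3.551e+06 Pa.
Head loss h_f = ΔP/(ρg) = 3.551e+06/(1908·9.81) = 189.7 m.

h_f ≈ 189.7 m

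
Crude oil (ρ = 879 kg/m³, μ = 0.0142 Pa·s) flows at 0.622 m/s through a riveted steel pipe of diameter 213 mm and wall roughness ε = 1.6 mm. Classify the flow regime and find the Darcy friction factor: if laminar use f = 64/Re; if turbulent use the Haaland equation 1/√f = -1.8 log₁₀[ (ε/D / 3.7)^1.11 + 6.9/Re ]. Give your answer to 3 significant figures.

f ≈ 0.0415

Re = ρVD/μ = 879·0.622·0.213/0.0142 = 8201.
Re > 4000 → turbulent. ε/D = 0.0016/0.213 = 0.00751; Haaland: 1/√f = -1.8 log₁₀[0.00103 + 0.000841] = 4.912, so f = 0.04145.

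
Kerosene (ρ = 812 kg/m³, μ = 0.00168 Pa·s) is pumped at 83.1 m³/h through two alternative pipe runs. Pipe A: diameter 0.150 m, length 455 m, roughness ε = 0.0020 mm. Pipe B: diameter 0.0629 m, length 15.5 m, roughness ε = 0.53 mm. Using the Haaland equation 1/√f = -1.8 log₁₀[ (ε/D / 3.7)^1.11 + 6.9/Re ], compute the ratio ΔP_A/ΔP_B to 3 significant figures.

Pipe A: V = Q/A = 0.02308/0.01767 = 1.306 m/s; Re = 9.47e+04; ε/D = 1.33e-05; Haaland → f = 0.01808; ΔP_A = f(L/D)(ρV²/2) = 3.798e+04 Pa.
Pipe B: V = Q/A = 0.02308/0.003107 = 7.429 m/s; Re = 2.258e+05; ε/D = 0.00843; Haaland → f = 0.03615; ΔP_B = f(L/D)(ρV²/2) = 1.996e+05 Pa.
ΔP_A/ΔP_B = 3.798e+04/1.996e+05 = 0.190.

ΔP_A/ΔP_B ≈ 0.190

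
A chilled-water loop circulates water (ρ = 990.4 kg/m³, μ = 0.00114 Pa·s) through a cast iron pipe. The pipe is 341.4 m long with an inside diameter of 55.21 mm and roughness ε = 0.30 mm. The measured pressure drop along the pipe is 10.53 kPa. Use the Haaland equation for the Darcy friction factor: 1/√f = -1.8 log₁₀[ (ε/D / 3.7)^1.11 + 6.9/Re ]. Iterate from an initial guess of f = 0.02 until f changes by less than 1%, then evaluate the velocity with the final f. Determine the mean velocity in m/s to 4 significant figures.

Rearranging Darcy-Weisbach: V = √(2·ΔP·D/(f·L·ρ)). With ε/D = 0.0003/0.05521 = 0.00543, iterate starting from f = 0.02:
  f = 0.02 → V = √(2·1.053e+04·0.05521/(0.02·341.4·990.4)) = 0.4147 m/s; Re = ρVD/μ = 1.989e+04; f → 0.03491
  f = 0.03491 → V = 0.3138 m/s; Re = 1.505e+04; f → 0.03595
  f = 0.03595 → V = 0.3093 m/s; Re = 1.483e+04; f → 0.03601
Converged (Δf/f < 1%). With the final f = 0.03601: V = √(2·1.053e+04·0.05521/(0.03601·341.4·990.4)) = 0.309 m/s.

V ≈ 0.3090 m/s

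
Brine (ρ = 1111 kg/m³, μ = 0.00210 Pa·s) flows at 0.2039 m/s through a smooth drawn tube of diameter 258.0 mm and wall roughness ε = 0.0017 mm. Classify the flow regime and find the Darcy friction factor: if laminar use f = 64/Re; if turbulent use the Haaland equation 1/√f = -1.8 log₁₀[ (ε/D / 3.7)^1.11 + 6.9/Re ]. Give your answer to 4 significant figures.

Re = ρVD/μ = 1111·0.2039·0.258/0.0021 = 2.783e+04.
Re > 4000 → turbulent. ε/D = 1.7e-06/0.258 = 6.59e-06; Haaland: 1/√f = -1.8 log₁₀[4.15e-07 + 0.000248] = 6.489, so f = 0.02375.

f ≈ 0.02375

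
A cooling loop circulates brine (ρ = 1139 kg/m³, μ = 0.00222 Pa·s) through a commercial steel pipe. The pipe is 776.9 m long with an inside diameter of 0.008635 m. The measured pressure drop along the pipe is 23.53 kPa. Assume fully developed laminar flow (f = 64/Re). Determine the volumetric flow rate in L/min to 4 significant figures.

Q ≈ 0.1117 L/min

For laminar flow, f = 64/Re with Re = ρVD/μ, so Darcy-Weisbach reduces to ΔP = 32μLV/D². Solving for V: V = ΔP·D²/(32μL) = 2.353e+04·(0.008635)²/(32·0.00222·776.9) = 0.03179 m/s.
Check: Re = ρVD/μ = 1139·0.03179·0.008635/0.00222 = 140.8 < 2300, so the laminar assumption holds.
Q = V·A = 0.03179·(π/4·0.008635²) = 1.862e-06 m³/s = 0.1117 L/min.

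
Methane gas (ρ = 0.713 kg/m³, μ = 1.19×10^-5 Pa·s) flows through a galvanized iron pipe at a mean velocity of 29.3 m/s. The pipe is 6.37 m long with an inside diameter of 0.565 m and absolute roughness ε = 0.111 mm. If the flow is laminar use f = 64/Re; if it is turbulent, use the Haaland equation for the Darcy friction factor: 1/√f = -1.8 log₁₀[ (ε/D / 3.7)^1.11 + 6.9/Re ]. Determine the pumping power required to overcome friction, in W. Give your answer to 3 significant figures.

P ≈ 369 W

Reynolds number Re = ρVD/μ = 0.713 · 29.3 · 0.565 / 1.19e-05 = 9.919e+05.
Re > 4000 → turbulent. Relative roughness ε/D = 0.000111/0.565 = 0.000196. Haaland: 1/√f = -1.8 log₁₀[(0.000196/3.7)^1.11 + 6.9/9.919e+05] = -1.8 log₁₀[1.8e-05 + 6.96e-06] = 8.286, so f = 0.01457.
Darcy-Weisbach: ΔP = f(L/D)(ρV²/2) = 0.01457·(6.37/0.565)·(0.713·29.3²/2) = 0.01457·11.27·306.1 = 50.26 Pa.
Q = V·A = 29.3·0.2507 = 7.346 m³/s.
Pumping power P = QΔP = 7.346·50.26 = 369.2 W = 369 W.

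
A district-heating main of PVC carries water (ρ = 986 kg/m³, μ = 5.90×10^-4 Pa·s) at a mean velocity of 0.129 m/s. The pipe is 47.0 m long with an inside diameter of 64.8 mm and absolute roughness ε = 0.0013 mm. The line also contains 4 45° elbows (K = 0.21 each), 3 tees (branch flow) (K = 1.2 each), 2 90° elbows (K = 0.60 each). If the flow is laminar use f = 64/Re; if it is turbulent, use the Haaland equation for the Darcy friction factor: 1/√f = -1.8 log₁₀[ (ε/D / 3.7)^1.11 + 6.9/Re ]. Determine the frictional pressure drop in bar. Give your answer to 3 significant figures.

ΔP ≈ 0.00214 bar

Reynolds number Re = ρVD/μ = 986 · 0.129 · 0.0648 / 0.00059 = 1.397e+04.
Re > 4000 → turbulent. Relative roughness ε/D = 1.3e-06/0.0648 = 2.01e-05. Haaland: 1/√f = -1.8 log₁₀[(2.01e-05/3.7)^1.11 + 6.9/1.397e+04] = -1.8 log₁₀[1.43e-06 + 0.000494] = 5.949, so f = 0.02825.
Total minor-loss coefficient ΣK = 4·0.21 + 3·1.2 + 2·0.6 = 5.64.
ΔP = [f·L/D + ΣK]·(ρV²/2) = [0.02825·47/0.0648 + 5.64]·(986·0.129²/2) = [20.49 + 5.64]·8.204 = 214.4 Pa.
ΔP = 214.4 Pa = 0.00214 bar.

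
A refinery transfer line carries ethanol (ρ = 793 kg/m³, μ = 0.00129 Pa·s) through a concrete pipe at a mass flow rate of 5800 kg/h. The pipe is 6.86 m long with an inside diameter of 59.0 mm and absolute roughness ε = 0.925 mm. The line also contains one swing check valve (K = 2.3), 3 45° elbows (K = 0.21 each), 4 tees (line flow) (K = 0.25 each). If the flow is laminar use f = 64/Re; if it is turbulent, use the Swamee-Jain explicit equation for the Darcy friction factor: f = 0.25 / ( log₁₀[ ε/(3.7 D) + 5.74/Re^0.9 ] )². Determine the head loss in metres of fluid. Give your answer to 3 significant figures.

h_f ≈ 0.263 m

ṁ = 5800 kg/h = 5800/3600 = 1.611 kg/s.
A = πD²/4 = π(0.059)²/4 = 0.002734 m²; mean velocity V = ṁ/(ρA) = 1.611/(793 · 0.002734) = 0.7431 m/s.
Reynolds number Re = ρVD/μ = 793 · 0.7431 · 0.059 / 0.00129 = 2.695e+04.
Re > 4000 → turbulent. Relative roughness ε/D = 0.000925/0.059 = 0.0157. Swamee-Jain: f = 0.25/(log₁₀[0.0157/3.7 + 5.74/2.695e+04^0.9])² = 0.25/(log₁₀[0.00424 + 0.000591])² = 0.25/(-2.316)² = 0.0466.
Total minor-loss coefficient ΣK = 1·2.3 + 3·0.21 + 4·0.25 = 3.93.
ΔP = [f·L/D + ΣK]·(ρV²/2) = [0.0466·6.86/0.059 + 3.93]·(793·0.7431²/2) = [5.418 + 3.93]·219 = 2047 Pa.
Head loss h_f = ΔP/(ρg) = 2047/(793·9.81) = 0.263 m.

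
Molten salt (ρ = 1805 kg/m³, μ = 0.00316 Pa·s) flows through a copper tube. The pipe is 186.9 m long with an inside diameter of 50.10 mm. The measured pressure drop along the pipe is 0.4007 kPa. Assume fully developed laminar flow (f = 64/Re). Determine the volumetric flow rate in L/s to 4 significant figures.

For laminar flow, f = 64/Re with Re = ρVD/μ, so Darcy-Weisbach reduces to ΔP = 32μLV/D². Solving for V: V = ΔP·D²/(32μL) = 400.7·(0.0501)²/(32·0.00316·186.9) = 0.05322 m/s.
Check: Re = ρVD/μ = 1805·0.05322·0.0501/0.00316 = 1523 < 2300, so the laminar assumption holds.
Q = V·A = 0.05322·(π/4·0.0501²) = 0.0001049 m³/s = 0.1049 L/s.

Q ≈ 0.1049 L/s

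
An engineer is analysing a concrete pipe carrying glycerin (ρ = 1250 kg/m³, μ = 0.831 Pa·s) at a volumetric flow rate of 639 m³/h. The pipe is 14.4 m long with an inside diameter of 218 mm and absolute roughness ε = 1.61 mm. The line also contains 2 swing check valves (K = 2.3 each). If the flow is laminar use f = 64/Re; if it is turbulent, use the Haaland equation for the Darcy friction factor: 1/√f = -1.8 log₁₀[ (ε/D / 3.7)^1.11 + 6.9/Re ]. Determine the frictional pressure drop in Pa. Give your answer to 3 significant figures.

ΔP ≈ 103000 Pa

Q = 639 m³/h = 639/3600 = 0.1775 m³/s.
Cross-sectional area A = πD²/4 = π(0.218)²/4 = 0.03733 m²; mean velocity V = Q/A = 0.1775/0.03733 = 4.755 m/s.
Reynolds number Re = ρVD/μ = 1250 · 4.755 · 0.218 / 0.831 = 1559.
Re < 2300 → laminar flow, so f = 64/Re = 64/1559 = 0.04104 (the turbulent correlation is not needed).
Total minor-loss coefficient ΣK = 2·2.3 = 4.6.
ΔP = [f·L/D + ΣK]·(ρV²/2) = [0.04104·14.4/0.218 + 4.6]·(1250·4.755²/2) = [2.711 + 4.6]·1.413e+04 = 1.033e+05 Pa.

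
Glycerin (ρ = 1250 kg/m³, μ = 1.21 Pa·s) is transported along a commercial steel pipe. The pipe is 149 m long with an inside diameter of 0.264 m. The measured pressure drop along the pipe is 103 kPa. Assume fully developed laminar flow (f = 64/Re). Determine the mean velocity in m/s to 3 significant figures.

V ≈ 1.24 m/s

For laminar flow, f = 64/Re with Re = ρVD/μ, so Darcy-Weisbach reduces to ΔP = 32μLV/D². Solving for V: V = ΔP·D²/(32μL) = 1.03e+05·(0.264)²/(32·1.21·149) = 1.244 m/s.
Check: Re = ρVD/μ = 1250·1.244·0.264/1.21 = 339.4 < 2300, so the laminar assumption holds.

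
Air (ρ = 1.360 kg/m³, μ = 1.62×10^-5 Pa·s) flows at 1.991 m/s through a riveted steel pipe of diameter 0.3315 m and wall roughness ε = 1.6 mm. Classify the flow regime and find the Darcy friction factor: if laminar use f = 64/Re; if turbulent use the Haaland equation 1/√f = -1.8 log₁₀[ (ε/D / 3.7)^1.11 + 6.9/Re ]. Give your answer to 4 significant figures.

f ≈ 0.03164

Re = ρVD/μ = 1.36·1.991·0.3315/1.62e-05 = 5.541e+04.
Re > 4000 → turbulent. ε/D = 0.0016/0.3315 = 0.00483; Haaland: 1/√f = -1.8 log₁₀[0.000628 + 0.000125] = 5.622, so f = 0.03164.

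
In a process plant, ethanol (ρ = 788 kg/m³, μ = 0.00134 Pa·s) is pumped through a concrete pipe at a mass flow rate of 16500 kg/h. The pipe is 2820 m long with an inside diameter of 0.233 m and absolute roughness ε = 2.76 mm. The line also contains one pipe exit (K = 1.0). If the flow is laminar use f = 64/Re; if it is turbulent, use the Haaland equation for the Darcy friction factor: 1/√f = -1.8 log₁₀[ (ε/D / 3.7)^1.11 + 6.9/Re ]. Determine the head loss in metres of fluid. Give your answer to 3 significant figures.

h_f ≈ 0.493 m

ṁ = 16500 kg/h = 16500/3600 = 4.583 kg/s.
A = πD²/4 = π(0.233)²/4 = 0.04264 m²; mean velocity V = ṁ/(ρA) = 4.583/(788 · 0.04264) = 0.1364 m/s.
Reynolds number Re = ρVD/μ = 788 · 0.1364 · 0.233 / 0.00134 = 1.869e+04.
Re > 4000 → turbulent. Relative roughness ε/D = 0.00276/0.233 = 0.0118. Haaland: 1/√f = -1.8 log₁₀[(0.0118/3.7)^1.11 + 6.9/1.869e+04] = -1.8 log₁₀[0.0017 + 0.000369] = 4.831, so f = 0.04285.
Total minor-loss coefficient ΣK = 1·1 = 1.
ΔP = [f·L/D + ΣK]·(ρV²/2) = [0.04285·2820/0.233 + 1]·(788·0.1364²/2) = [518.6 + 1]·7.332 = 3810 Pa.
Head loss h_f = ΔP/(ρg) = 3810/(788·9.81) = 0.493 m.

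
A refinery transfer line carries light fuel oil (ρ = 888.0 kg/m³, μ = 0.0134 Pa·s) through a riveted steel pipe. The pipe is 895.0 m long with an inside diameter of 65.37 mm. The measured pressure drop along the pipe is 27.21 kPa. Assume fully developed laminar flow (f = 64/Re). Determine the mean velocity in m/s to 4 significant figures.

V ≈ 0.3030 m/s

For laminar flow, f = 64/Re with Re = ρVD/μ, so Darcy-Weisbach reduces to ΔP = 32μLV/D². Solving for V: V = ΔP·D²/(32μL) = 2.721e+04·(0.06537)²/(32·0.0134·895) = 0.303 m/s.
Check: Re = ρVD/μ = 888·0.303·0.06537/0.0134 = 1312 < 2300, so the laminar assumption holds.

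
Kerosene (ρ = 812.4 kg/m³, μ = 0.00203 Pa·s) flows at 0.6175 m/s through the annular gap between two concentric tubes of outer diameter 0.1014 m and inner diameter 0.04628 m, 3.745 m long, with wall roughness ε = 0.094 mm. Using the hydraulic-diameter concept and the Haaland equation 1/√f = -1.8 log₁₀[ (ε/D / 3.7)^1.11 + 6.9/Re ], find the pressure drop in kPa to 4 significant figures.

Hydraulic diameter D_h = 4A/P = D_o - D_i = 0.1014 - 0.04628 = 0.05512 m.
Re = ρVD_h/μ = 812.4·0.6175·0.05512/0.00203 = 1.362e+04.
ε/D_h = 9.4e-05/0.05512 = 0.00171; Haaland gives 1/√f = -1.8 log₁₀[0.000198+0.000507] = 5.674, so f = 0.03106.
ΔP = f(L/D_h)(ρV²/2) = 0.03106·3.745/0.05512·154.9 = 326.9 Pa.
ΔP = 0.3269 kPa.

ΔP ≈ 0.3269 kPa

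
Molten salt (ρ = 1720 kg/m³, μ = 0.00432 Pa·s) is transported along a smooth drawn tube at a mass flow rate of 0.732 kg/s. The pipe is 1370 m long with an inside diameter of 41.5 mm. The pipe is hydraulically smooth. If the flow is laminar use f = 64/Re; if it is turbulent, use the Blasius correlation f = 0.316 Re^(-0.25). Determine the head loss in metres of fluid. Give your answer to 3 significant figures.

h_f ≈ 6.20 m

A = πD²/4 = π(0.0415)²/4 = 0.001353 m²; mean velocity V = ṁ/(ρA) = 0.732/(1720 · 0.001353) = 0.3146 m/s.
Reynolds number Re = ρVD/μ = 1720 · 0.3146 · 0.0415 / 0.00432 = 5199.
Re > 4000 → turbulent. Smooth-pipe (Blasius): f = 0.316 Re^(-0.25) = 0.316/(5199)^0.25 = 0.03721.
Darcy-Weisbach: ΔP = f(L/D)(ρV²/2) = 0.03721·(1370/0.0415)·(1720·0.3146²/2) = 0.03721·3.301e+04·85.13 = 1.046e+05 Pa.
Head loss h_f = ΔP/(ρg) = 1.046e+05/(1720·9.81) = 6.20 m.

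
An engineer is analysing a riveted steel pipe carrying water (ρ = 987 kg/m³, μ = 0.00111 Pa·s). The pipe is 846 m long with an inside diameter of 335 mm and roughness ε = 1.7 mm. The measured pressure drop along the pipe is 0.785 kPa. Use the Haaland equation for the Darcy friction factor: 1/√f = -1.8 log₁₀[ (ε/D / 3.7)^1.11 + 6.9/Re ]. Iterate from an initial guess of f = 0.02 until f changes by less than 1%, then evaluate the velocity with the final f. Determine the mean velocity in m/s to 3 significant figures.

V ≈ 0.139 m/s

Rearranging Darcy-Weisbach: V = √(2·ΔP·D/(f·L·ρ)). With ε/D = 0.0017/0.335 = 0.00507, iterate starting from f = 0.02:
  f = 0.02 → V = √(2·785·0.335/(0.02·846·987)) = 0.1775 m/s; Re = ρVD/μ = 5.286e+04; f → 0.03212
  f = 0.03212 → V = 0.14 m/s; Re = 4.171e+04; f → 0.03251
  f = 0.03251 → V = 0.1392 m/s; Re = 4.146e+04; f → 0.03252
Converged (Δf/f < 1%). With the final f = 0.03252: V = √(2·785·0.335/(0.03252·846·987)) = 0.1392 m/s.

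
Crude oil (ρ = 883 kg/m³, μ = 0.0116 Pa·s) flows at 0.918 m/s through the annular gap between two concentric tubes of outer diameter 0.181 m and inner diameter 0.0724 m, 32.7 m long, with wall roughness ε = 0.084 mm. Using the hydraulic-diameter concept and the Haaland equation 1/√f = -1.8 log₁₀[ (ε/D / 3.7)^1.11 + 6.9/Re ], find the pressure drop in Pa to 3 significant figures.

ΔP ≈ 3830 Pa

Hydraulic diameter D_h = 4A/P = D_o - D_i = 0.181 - 0.0724 = 0.1086 m.
Re = ρVD_h/μ = 883·0.918·0.1086/0.0116 = 7589.
ε/D_h = 8.4e-05/0.1086 = 0.000773; Haaland gives 1/√f = -1.8 log₁₀[8.23e-05+0.000909] = 5.407, so f = 0.03421.
ΔP = f(L/D_h)(ρV²/2) = 0.03421·32.7/0.1086·372.1 = 3832 Pa.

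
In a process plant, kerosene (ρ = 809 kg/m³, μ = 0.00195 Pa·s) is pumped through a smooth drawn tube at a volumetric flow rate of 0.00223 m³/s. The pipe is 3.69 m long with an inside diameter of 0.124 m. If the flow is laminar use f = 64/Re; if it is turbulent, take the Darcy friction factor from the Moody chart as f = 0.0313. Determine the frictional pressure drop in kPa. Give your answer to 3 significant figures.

ΔP ≈ 0.0128 kPa

Cross-sectional area A = πD²/4 = π(0.124)²/4 = 0.01208 m²; mean velocity V = Q/A = 0.00223/0.01208 = 0.1847 m/s.
Reynolds number Re = ρVD/μ = 809 · 0.1847 · 0.124 / 0.00195 = 9500.
Re > 4000 → turbulent; use the Moody-chart value f = 0.0313.
Darcy-Weisbach: ΔP = f(L/D)(ρV²/2) = 0.0313·(3.69/0.124)·(809·0.1847²/2) = 0.0313·29.76·13.79 = 12.85 Pa.
ΔP = 12.85 Pa = 0.0128 kPa.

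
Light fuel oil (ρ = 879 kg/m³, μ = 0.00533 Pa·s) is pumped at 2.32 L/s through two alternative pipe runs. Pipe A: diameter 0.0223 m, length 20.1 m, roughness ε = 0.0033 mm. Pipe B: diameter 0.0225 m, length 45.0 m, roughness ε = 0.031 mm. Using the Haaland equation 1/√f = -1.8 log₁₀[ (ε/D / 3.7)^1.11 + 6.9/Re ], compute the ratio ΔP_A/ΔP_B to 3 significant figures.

ΔP_A/ΔP_B ≈ 0.425

Pipe A: V = Q/A = 0.00232/0.0003906 = 5.94 m/s; Re = 2.185e+04; ε/D = 0.000148; Haaland → f = 0.02544; ΔP_A = f(L/D)(ρV²/2) = 3.556e+05 Pa.
Pipe B: V = Q/A = 0.00232/0.0003976 = 5.835 m/s; Re = 2.165e+04; ε/D = 0.00138; Haaland → f = 0.02794; ΔP_B = f(L/D)(ρV²/2) = 8.363e+05 Pa.
ΔP_A/ΔP_B = 3.556e+05/8.363e+05 = 0.425.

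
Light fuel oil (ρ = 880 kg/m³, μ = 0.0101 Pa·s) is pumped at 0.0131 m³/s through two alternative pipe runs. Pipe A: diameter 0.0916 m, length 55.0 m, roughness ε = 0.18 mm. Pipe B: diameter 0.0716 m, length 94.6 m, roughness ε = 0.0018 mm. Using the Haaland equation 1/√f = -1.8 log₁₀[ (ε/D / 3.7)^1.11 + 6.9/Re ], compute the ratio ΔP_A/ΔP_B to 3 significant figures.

Pipe A: V = Q/A = 0.0131/0.00659 = 1.988 m/s; Re = 1.587e+04; ε/D = 0.00197; Haaland → f = 0.0306; ΔP_A = f(L/D)(ρV²/2) = 3.194e+04 Pa.
Pipe B: V = Q/A = 0.0131/0.004026 = 3.254 m/s; Re = 2.03e+04; ε/D = 2.51e-05; Haaland → f = 0.02569; ΔP_B = f(L/D)(ρV²/2) = 1.581e+05 Pa.
ΔP_A/ΔP_B = 3.194e+04/1.581e+05 = 0.202.

ΔP_A/ΔP_B ≈ 0.202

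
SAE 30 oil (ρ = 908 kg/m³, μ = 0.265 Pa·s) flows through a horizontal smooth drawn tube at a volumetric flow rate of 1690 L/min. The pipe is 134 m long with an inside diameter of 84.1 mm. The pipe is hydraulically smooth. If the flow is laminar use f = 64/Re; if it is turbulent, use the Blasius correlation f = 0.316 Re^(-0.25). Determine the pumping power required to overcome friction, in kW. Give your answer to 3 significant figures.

P ≈ 22.9 kW

Q = 1690 L/min = 1690/60000 = 0.02817 m³/s.
Cross-sectional area A = πD²/4 = π(0.0841)²/4 = 0.005555 m²; mean velocity V = Q/A = 0.02817/0.005555 = 5.071 m/s.
Reynolds number Re = ρVD/μ = 908 · 5.071 · 0.0841 / 0.265 = 1461.
Re < 2300 → laminar flow, so f = 64/Re = 64/1461 = 0.0438 (the turbulent correlation is not needed).
Darcy-Weisbach: ΔP = f(L/D)(ρV²/2) = 0.0438·(134/0.0841)·(908·5.071²/2) = 0.0438·1593·1.167e+04 = 8.146e+05 Pa.
Pumping power P = QΔP = 0.02817·8.146e+05 = 22950 W = 22.9 kW.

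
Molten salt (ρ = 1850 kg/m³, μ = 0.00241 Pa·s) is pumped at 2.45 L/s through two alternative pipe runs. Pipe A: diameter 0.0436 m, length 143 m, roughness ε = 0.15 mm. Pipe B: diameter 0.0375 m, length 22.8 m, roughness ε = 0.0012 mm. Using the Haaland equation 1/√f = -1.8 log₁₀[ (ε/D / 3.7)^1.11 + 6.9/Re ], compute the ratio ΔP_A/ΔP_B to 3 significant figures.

Pipe A: V = Q/A = 0.00245/0.001493 = 1.641 m/s; Re = 5.492e+04; ε/D = 0.00344; Haaland → f = 0.02915; ΔP_A = f(L/D)(ρV²/2) = 2.381e+05 Pa.
Pipe B: V = Q/A = 0.00245/0.001104 = 2.218 m/s; Re = 6.386e+04; ε/D = 3.2e-05; Haaland → f = 0.01971; ΔP_B = f(L/D)(ρV²/2) = 5.456e+04 Pa.
ΔP_A/ΔP_B = 2.381e+05/5.456e+04 = 4.36.

ΔP_A/ΔP_B ≈ 4.36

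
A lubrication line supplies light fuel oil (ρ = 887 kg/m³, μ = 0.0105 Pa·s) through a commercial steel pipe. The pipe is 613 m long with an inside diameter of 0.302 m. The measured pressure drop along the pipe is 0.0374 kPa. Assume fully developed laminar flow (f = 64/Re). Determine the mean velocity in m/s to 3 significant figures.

For laminar flow, f = 64/Re with Re = ρVD/μ, so Darcy-Weisbach reduces to ΔP = 32μLV/D². Solving for V: V = ΔP·D²/(32μL) = 37.4·(0.302)²/(32·0.0105·613) = 0.01656 m/s.
Check: Re = ρVD/μ = 887·0.01656·0.302/0.0105 = 422.5 < 2300, so the laminar assumption holds.

V ≈ 0.0166 m/s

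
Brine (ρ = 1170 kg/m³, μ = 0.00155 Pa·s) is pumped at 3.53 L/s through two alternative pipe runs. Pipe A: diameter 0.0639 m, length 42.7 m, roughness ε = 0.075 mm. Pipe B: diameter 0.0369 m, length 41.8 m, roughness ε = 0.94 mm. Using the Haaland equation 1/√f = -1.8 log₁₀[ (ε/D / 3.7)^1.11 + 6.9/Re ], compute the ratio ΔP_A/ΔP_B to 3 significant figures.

ΔP_A/ΔP_B ≈ 0.0292

Pipe A: V = Q/A = 0.00353/0.003207 = 1.101 m/s; Re = 5.309e+04; ε/D = 0.00117; Haaland → f = 0.02403; ΔP_A = f(L/D)(ρV²/2) = 1.138e+04 Pa.
Pipe B: V = Q/A = 0.00353/0.001069 = 3.301 m/s; Re = 9.194e+04; ε/D = 0.0255; Haaland → f = 0.05395; ΔP_B = f(L/D)(ρV²/2) = 3.896e+05 Pa.
ΔP_A/ΔP_B = 1.138e+04/3.896e+05 = 0.0292.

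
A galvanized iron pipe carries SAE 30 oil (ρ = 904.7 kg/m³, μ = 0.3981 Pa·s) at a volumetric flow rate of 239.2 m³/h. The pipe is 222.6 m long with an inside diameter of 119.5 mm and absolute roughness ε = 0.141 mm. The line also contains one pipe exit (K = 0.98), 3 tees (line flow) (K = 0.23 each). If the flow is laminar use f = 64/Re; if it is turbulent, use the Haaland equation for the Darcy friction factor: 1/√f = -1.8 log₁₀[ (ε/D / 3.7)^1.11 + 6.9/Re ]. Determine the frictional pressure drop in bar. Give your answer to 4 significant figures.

ΔP ≈ 12.03 bar

Q = 239.2 m³/h = 239.2/3600 = 0.06644 m³/s.
Cross-sectional area A = πD²/4 = π(0.1195)²/4 = 0.01122 m²; mean velocity V = Q/A = 0.06644/0.01122 = 5.924 m/s.
Reynolds number Re = ρVD/μ = 904.7 · 5.924 · 0.1195 / 0.398 = 1609.
Re < 2300 → laminar flow, so f = 64/Re = 64/1609 = 0.03978 (the turbulent correlation is not needed).
Total minor-loss coefficient ΣK = 1·0.98 + 3·0.23 = 1.67.
ΔP = [f·L/D + ΣK]·(ρV²/2) = [0.03978·222.6/0.1195 + 1.67]·(904.7·5.924²/2) = [74.1 + 1.67]·1.588e+04 = 1.203e+06 Pa.
ΔP = 1.203e+06 Pa = 12.03 bar.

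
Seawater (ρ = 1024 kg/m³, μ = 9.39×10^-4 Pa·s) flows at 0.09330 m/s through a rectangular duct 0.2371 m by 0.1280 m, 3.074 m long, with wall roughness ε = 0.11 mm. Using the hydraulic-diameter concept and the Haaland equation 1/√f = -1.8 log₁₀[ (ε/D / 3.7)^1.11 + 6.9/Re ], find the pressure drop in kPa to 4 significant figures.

Hydraulic diameter D_h = 4A/P = 4·(0.2371·0.128)/(2·(0.2371+0.128)) = 0.1214/0.7302 = 0.1662 m.
Re = ρVD_h/μ = 1024·0.0933·0.1662/0.000939 = 1.692e+04.
ε/D_h = 0.00011/0.1662 = 0.000662; Haaland gives 1/√f = -1.8 log₁₀[6.92e-05+0.000408] = 5.978, so f = 0.02798.
ΔP = f(L/D_h)(ρV²/2) = 0.02798·3.074/0.1662·4.457 = 2.306 Pa.
ΔP = 0.002306 kPa.

ΔP ≈ 0.002306 kPa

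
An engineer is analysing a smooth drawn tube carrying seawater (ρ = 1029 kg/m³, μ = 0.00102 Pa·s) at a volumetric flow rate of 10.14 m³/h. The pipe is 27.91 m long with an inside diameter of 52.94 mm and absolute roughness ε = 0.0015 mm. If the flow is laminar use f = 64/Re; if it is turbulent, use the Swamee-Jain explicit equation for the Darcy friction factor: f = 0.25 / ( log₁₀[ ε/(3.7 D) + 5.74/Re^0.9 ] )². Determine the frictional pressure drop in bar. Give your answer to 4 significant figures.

ΔP ≈ 0.08666 bar

Q = 10.14 m³/h = 10.14/3600 = 0.002817 m³/s.
Cross-sectional area A = πD²/4 = π(0.05294)²/4 = 0.002201 m²; mean velocity V = Q/A = 0.002817/0.002201 = 1.28 m/s.
Reynolds number Re = ρVD/μ = 1029 · 1.28 · 0.05294 / 0.00102 = 6.834e+04.
Re > 4000 → turbulent. Relative roughness ε/D = 1.5e-06/0.05294 = 2.83e-05. Swamee-Jain: f = 0.25/(log₁₀[2.83e-05/3.7 + 5.74/6.834e+04^0.9])² = 0.25/(log₁₀[7.66e-06 + 0.000256])² = 0.25/(-3.579)² = 0.01951.
Darcy-Weisbach: ΔP = f(L/D)(ρV²/2) = 0.01951·(27.91/0.05294)·(1029·1.28²/2) = 0.01951·527.2·842.4 = 8666 Pa.
ΔP = 8666 Pa = 0.08666 bar.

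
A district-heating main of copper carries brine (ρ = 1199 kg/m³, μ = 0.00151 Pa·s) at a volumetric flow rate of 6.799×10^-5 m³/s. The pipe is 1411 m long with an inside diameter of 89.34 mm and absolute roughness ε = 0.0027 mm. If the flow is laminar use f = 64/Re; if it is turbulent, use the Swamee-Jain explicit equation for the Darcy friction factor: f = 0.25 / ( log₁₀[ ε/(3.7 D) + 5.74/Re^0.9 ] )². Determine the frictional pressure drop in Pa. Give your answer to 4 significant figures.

ΔP ≈ 92.65 Pa

Cross-sectional area A = πD²/4 = π(0.08934)²/4 = 0.006269 m²; mean velocity V = Q/A = 6.799e-05/0.006269 = 0.01085 m/s.
Reynolds number Re = ρVD/μ = 1199 · 0.01085 · 0.08934 / 0.00151 = 769.4.
Re < 2300 → laminar flow, so f = 64/Re = 64/769.4 = 0.08318 (the turbulent correlation is not needed).
Darcy-Weisbach: ΔP = f(L/D)(ρV²/2) = 0.08318·(1411/0.08934)·(1199·0.01085²/2) = 0.08318·1.579e+04·0.07052 = 92.65 Pa.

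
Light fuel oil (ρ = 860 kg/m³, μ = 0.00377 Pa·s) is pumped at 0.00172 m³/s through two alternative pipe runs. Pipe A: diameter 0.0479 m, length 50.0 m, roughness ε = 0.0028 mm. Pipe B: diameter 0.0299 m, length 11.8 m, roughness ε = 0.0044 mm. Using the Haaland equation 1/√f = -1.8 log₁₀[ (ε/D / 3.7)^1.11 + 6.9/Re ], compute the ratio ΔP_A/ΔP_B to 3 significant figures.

Pipe A: V = Q/A = 0.00172/0.001802 = 0.9545 m/s; Re = 1.043e+04; ε/D = 5.85e-05; Haaland → f = 0.03059; ΔP_A = f(L/D)(ρV²/2) = 1.251e+04 Pa.
Pipe B: V = Q/A = 0.00172/0.0007022 = 2.45 m/s; Re = 1.671e+04; ε/D = 0.000147; Haaland → f = 0.02717; ΔP_B = f(L/D)(ρV²/2) = 2.766e+04 Pa.
ΔP_A/ΔP_B = 1.251e+04/2.766e+04 = 0.452.

ΔP_A/ΔP_B ≈ 0.452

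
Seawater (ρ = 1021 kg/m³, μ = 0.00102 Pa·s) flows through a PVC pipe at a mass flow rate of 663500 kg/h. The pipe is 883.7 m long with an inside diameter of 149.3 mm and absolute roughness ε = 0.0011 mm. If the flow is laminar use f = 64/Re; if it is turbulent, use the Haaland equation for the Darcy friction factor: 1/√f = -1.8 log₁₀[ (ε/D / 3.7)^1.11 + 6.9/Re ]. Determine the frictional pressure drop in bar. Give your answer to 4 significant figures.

ΔP ≈ 35.22 bar

ṁ = 663500 kg/h = 663500/3600 = 184.3 kg/s.
A = πD²/4 = π(0.1493)²/4 = 0.01751 m²; mean velocity V = ṁ/(ρA) = 184.3/(1021 · 0.01751) = 10.31 m/s.
Reynolds number Re = ρVD/μ = 1021 · 10.31 · 0.1493 / 0.00102 = 1.541e+06.
Re > 4000 → turbulent. Relative roughness ε/D = 1.1e-06/0.1493 = 7.37e-06. Haaland: 1/√f = -1.8 log₁₀[(7.37e-06/3.7)^1.11 + 6.9/1.541e+06] = -1.8 log₁₀[4.7e-07 + 4.48e-06] = 9.55, so f = 0.01096.
Darcy-Weisbach: ΔP = f(L/D)(ρV²/2) = 0.01096·(883.7/0.1493)·(1021·10.31²/2) = 0.01096·5919·5.428e+04 = 3.522e+06 Pa.
ΔP = 3.522e+06 Pa = 35.22 bar.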